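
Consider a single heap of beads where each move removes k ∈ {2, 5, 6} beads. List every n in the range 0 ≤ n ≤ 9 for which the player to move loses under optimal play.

0, 1, 4, 8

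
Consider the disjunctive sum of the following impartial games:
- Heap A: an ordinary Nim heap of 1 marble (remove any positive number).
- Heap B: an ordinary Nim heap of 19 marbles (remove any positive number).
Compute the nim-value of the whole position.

Heap A is a plain Nim heap of size 1, so its Grundy value is 1.
Heap B is a plain Nim heap of size 19, so its Grundy value is 19.
The value of a disjunctive sum is the nim-sum of the parts.
Combined value = 1 XOR 19 = 18.

18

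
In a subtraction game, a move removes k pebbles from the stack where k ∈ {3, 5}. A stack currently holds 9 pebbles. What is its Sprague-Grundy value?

0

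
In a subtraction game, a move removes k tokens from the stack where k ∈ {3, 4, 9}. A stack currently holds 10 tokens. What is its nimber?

1

Grundy values for subtraction set {3, 4, 9}:
g(0) = mex{} = 0
g(1) = mex{} = 0
g(2) = mex{} = 0
g(3) = mex{0} = 1
g(4) = mex{0} = 1
g(5) = mex{0} = 1
g(6) = mex{0,1} = 2
g(7) = mex{1} = 0
g(8) = mex{1} = 0
g(9) = mex{0,1,2} = 3
g(10) = mex{0,2} = 1
So g(10) = 1.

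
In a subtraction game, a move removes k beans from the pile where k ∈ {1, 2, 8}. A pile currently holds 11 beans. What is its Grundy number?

Build the Grundy sequence with g(k) = mex{g(k−s) : s ∈ {1, 2, 8}, s ≤ k}:
k:     0  1  2  3  4  5  6  7  8  9 10 11
g(k):  0  1  2  0  1  2  0  1  2  0  1  2
So g(11) = 2.

2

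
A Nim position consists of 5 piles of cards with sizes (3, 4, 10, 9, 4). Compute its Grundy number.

0

Nim-sum: 3 ⊕ 4 ⊕ 10 ⊕ 9 ⊕ 4 = 0.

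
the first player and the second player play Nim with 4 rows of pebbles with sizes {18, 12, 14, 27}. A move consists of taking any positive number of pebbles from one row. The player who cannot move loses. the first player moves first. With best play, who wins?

the first player wins

Nim-sum: 18 XOR 12 XOR 14 XOR 27 = 11.
The nim-sum is 11 ≠ 0, so this is an N-position: the player to move can win; the first player has a winning move.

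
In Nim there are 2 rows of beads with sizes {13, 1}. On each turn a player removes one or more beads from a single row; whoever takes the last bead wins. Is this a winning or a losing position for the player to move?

Winning position

Nim-sum: 13 ⊕ 1 = 12.
The nim-sum is 12 ≠ 0, so this is an N-position: the player to move can win.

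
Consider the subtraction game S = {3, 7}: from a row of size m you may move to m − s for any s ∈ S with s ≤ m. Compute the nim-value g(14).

Grundy values for subtraction set {3, 7}:
k:     0  1  2  3  4  5  6  7  8  9 10 11 12 13 14
g(k):  0  0  0  1  1  1  0  2  2  1  0  0  0  1  1
So g(14) = 1.

1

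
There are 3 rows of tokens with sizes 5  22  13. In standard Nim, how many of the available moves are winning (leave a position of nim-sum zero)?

Compute the nim-sum pairwise:
5 XOR 22 = 19
19 XOR 13 = 30
The overall nim-sum is X = 30. A row of size p has a winning move iff p XOR X < p (reduce it to p XOR X).
  5: 5 XOR 30 = 27 ≥ 5 — no move.
  22: 22 XOR 30 = 8 < 22 — winning move (to 8).
  13: 13 XOR 30 = 19 ≥ 13 — no move.
That gives 1 winning move.

1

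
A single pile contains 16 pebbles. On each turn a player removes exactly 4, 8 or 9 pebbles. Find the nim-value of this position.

Compute g(0), g(1), … for moves {4, 8, 9}:
k:     0  1  2  3  4  5  6  7  8  9 10 11 12 13 14 15 16
g(k):  0  0  0  0  1  1  1  1  2  2  2  2  3  0  0  0  0
So g(16) = 0.

0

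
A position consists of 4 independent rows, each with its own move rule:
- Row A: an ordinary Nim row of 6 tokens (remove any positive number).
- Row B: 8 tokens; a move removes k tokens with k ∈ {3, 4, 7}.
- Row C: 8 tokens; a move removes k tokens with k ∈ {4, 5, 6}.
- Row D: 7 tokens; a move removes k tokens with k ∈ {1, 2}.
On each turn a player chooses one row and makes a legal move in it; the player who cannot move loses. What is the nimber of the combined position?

7

Row A is a plain Nim row of size 6, so its Grundy value is 6.
Build the Grundy sequence for row B with g(k) = mex{g(k−s) : s ∈ {3, 4, 7}, s ≤ k}:
g(0) = mex{} = 0
g(1) = mex{} = 0
g(2) = mex{} = 0
g(3) = mex{0} = 1
g(4) = mex{0} = 1
g(5) = mex{0} = 1
g(6) = mex{0,1} = 2
g(7) = mex{0,1} = 2
g(8) = mex{0,1} = 2
So g(8) = 2.
Build the Grundy sequence for row C with g(k) = mex{g(k−s) : s ∈ {4, 5, 6}, s ≤ k}:
g(0) = mex{} = 0
g(1) = mex{} = 0
g(2) = mex{} = 0
g(3) = mex{} = 0
g(4) = mex{0} = 1
g(5) = mex{0} = 1
g(6) = mex{0} = 1
g(7) = mex{0} = 1
g(8) = mex{0,1} = 2
So g(8) = 2.
For row D, compute g(0), g(1), … with moves {1, 2}:
k:     0  1  2  3  4  5  6  7
g(k):  0  1  2  0  1  2  0  1
So g(7) = 1.
By the Sprague-Grundy theorem, the Grundy value of a sum of independent games is the XOR of the component values.
Combined value = 6 ⊕ 2 ⊕ 2 ⊕ 1 = 7.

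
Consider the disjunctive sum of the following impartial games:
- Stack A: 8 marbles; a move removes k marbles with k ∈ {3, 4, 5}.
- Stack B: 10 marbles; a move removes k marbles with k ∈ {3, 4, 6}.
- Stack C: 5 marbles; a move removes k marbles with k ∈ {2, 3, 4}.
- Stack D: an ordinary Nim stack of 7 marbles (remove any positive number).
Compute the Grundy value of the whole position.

5

Grundy values for stack A (subtraction set {3, 4, 5}):
g(0) = mex{} = 0
g(1) = mex{} = 0
g(2) = mex{} = 0
g(3) = mex{0} = 1
g(4) = mex{0} = 1
g(5) = mex{0} = 1
g(6) = mex{0,1} = 2
g(7) = mex{0,1} = 2
g(8) = mex{1} = 0
So g(8) = 0.
Build the Grundy sequence for stack B with g(k) = mex{g(k−s) : s ∈ {3, 4, 6}, s ≤ k}:
g(0) = mex{} = 0
g(1) = mex{} = 0
g(2) = mex{} = 0
g(3) = mex{0} = 1
g(4) = mex{0} = 1
g(5) = mex{0} = 1
g(6) = mex{0,1} = 2
g(7) = mex{0,1} = 2
g(8) = mex{0,1} = 2
g(9) = mex{1,2} = 0
g(10) = mex{1,2} = 0
So g(10) = 0.
Build the Grundy sequence for stack C with g(k) = mex{g(k−s) : s ∈ {2, 3, 4}, s ≤ k}:
k:     0  1  2  3  4  5
g(k):  0  0  1  1  2  2
So g(5) = 2.
Stack D is a plain Nim stack of size 7, so its Grundy value is 7.
By the Sprague-Grundy theorem, the Grundy value of a sum of independent games is the XOR of the component values.
Combined value = 0 XOR 0 XOR 2 XOR 7 = 5.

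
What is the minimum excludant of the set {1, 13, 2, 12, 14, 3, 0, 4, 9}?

5

The values 0, 1, 2, 3, 4 are all present; 5 is the first non-negative integer missing from the set.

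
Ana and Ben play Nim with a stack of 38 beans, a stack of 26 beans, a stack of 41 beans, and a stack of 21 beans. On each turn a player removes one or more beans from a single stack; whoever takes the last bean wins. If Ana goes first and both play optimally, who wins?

Nim-sum: 38 ^ 26 ^ 41 ^ 21 = 0.
The nim-sum is 0, so this is a P-position: the player to move is in a losing position under optimal play; Ana is about to move from it and so loses — Ben wins.

Ben wins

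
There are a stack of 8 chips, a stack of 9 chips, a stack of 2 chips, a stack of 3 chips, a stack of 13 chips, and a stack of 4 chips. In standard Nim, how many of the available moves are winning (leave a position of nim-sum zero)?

Compute the nim-sum pairwise:
8 ^ 9 = 1
1 ^ 2 = 3
3 ^ 3 = 0
0 ^ 13 = 13
13 ^ 4 = 9
The overall nim-sum is X = 9. A stack of size p has a winning move iff p XOR X < p (reduce it to p XOR X).
  8: 8 XOR 9 = 1 < 8 — winning move (to 1).
  9: 9 XOR 9 = 0 < 9 — winning move (to 0).
  2: 2 XOR 9 = 11 ≥ 2 — no move.
  3: 3 XOR 9 = 10 ≥ 3 — no move.
  13: 13 XOR 9 = 4 < 13 — winning move (to 4).
  4: 4 XOR 9 = 13 ≥ 4 — no move.
That gives 3 winning moves.

3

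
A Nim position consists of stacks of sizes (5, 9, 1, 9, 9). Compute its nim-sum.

13

Nim-sum: 5 ^ 9 ^ 1 ^ 9 ^ 9 = 13.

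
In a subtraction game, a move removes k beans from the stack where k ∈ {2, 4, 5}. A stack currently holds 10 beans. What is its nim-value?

1

Grundy values for subtraction set {2, 4, 5}:
g(0) = mex{} = 0
g(1) = mex{} = 0
g(2) = mex{0} = 1
g(3) = mex{0} = 1
g(4) = mex{0,1} = 2
g(5) = mex{0,1} = 2
g(6) = mex{0,1,2} = 3
g(7) = mex{1,2} = 0
g(8) = mex{1,2,3} = 0
g(9) = mex{0,2} = 1
g(10) = mex{0,2,3} = 1
So g(10) = 1.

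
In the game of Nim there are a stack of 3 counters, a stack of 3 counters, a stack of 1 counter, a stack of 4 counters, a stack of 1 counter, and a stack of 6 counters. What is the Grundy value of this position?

Nim-sum: 3 XOR 3 XOR 1 XOR 4 XOR 1 XOR 6 = 2.

2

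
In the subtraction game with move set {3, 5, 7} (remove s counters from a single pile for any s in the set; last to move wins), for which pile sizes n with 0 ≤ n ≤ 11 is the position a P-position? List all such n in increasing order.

0, 1, 2, 10, 11

Grundy values for subtraction set {3, 5, 7}:
g(0) = mex{} = 0
g(1) = mex{} = 0
g(2) = mex{} = 0
g(3) = mex{0} = 1
g(4) = mex{0} = 1
g(5) = mex{0} = 1
g(6) = mex{0,1} = 2
g(7) = mex{0,1} = 2
g(8) = mex{0,1} = 2
g(9) = mex{0,1,2} = 3
g(10) = mex{1,2} = 0
g(11) = mex{1,2} = 0
The P-positions (g = 0) in 0..11 are 0, 1, 2, 10, 11.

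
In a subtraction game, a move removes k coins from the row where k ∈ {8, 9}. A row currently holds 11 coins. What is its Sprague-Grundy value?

1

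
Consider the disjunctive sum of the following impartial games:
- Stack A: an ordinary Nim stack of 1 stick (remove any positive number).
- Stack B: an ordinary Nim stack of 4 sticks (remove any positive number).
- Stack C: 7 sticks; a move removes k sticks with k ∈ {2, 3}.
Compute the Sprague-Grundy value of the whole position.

4

Stack A is a plain Nim stack of size 1, so its Grundy value is 1.
Stack B is a plain Nim stack of size 4, so its Grundy value is 4.
Build the Grundy sequence for stack C with g(k) = mex{g(k−s) : s ∈ {2, 3}, s ≤ k}:
g(0) = mex{} = 0
g(1) = mex{} = 0
g(2) = mex{0} = 1
g(3) = mex{0} = 1
g(4) = mex{0,1} = 2
g(5) = mex{1} = 0
g(6) = mex{1,2} = 0
g(7) = mex{0,2} = 1
So g(7) = 1.
By the Sprague-Grundy theorem, the Grundy value of a sum of independent games is the XOR of the component values.
Combined value = 1 XOR 4 XOR 1 = 4.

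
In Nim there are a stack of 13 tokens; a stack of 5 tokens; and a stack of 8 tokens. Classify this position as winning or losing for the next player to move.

Nim-sum: 13 XOR 5 XOR 8 = 0.
The nim-sum is 0, so this is a P-position: the player to move is in a losing position under optimal play.

Losing position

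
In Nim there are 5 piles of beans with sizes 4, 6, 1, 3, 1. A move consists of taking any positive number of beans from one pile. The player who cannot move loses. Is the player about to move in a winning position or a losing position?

Winning position

Nim-sum: 4 ^ 6 ^ 1 ^ 3 ^ 1 = 1.
The nim-sum is 1 ≠ 0, so this is an N-position: the player to move can win.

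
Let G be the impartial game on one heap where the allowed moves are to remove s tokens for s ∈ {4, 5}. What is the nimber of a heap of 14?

Grundy values for subtraction set {4, 5}:
g(0) = mex{} = 0
g(1) = mex{} = 0
g(2) = mex{} = 0
g(3) = mex{} = 0
g(4) = mex{0} = 1
g(5) = mex{0} = 1
g(6) = mex{0} = 1
g(7) = mex{0} = 1
g(8) = mex{0,1} = 2
g(9) = mex{1} = 0
g(10) = mex{1} = 0
g(11) = mex{1} = 0
g(12) = mex{1,2} = 0
g(13) = mex{0,2} = 1
g(14) = mex{0} = 1
So g(14) = 1.

1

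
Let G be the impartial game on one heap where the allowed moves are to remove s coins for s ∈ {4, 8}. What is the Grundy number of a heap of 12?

Build the Grundy sequence with g(k) = mex{g(k−s) : s ∈ {4, 8}, s ≤ k}:
g(0) = mex{} = 0
g(1) = mex{} = 0
g(2) = mex{} = 0
g(3) = mex{} = 0
g(4) = mex{0} = 1
g(5) = mex{0} = 1
g(6) = mex{0} = 1
g(7) = mex{0} = 1
g(8) = mex{0,1} = 2
g(9) = mex{0,1} = 2
g(10) = mex{0,1} = 2
g(11) = mex{0,1} = 2
g(12) = mex{1,2} = 0
So g(12) = 0.

0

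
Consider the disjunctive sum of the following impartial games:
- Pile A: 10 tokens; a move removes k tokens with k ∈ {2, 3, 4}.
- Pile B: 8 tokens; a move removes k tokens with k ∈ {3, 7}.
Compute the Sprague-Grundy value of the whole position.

0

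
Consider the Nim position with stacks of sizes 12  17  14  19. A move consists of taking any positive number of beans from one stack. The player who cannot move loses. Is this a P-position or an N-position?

P-position

Nim-sum: 12 XOR 17 XOR 14 XOR 19 = 0.
The nim-sum is 0, so this is a P-position: the player to move is in a losing position under optimal play.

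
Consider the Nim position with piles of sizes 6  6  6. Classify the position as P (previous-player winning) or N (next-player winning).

Compute the nim-sum pairwise:
6 ⊕ 6 = 0
0 ⊕ 6 = 6
The nim-sum is 6 ≠ 0, so this is an N-position: the player to move can win.

N-position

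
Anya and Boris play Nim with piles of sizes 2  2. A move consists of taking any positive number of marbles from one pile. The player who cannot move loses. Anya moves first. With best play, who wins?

Nim-sum: 2 ^ 2 = 0.
The nim-sum is 0, so this is a P-position: the player to move is in a losing position under optimal play; Anya is about to move from it and so loses — Boris wins.

Boris wins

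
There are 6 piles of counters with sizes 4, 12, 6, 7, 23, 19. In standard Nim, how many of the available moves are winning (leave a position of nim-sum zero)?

1

Nim-sum: 4 ^ 12 ^ 6 ^ 7 ^ 23 ^ 19 = 13.
The overall nim-sum is X = 13. A pile of size p has a winning move iff p XOR X < p (reduce it to p XOR X).
  4: 4 XOR 13 = 9 ≥ 4 — no move.
  12: 12 XOR 13 = 1 < 12 — winning move (to 1).
  6: 6 XOR 13 = 11 ≥ 6 — no move.
  7: 7 XOR 13 = 10 ≥ 7 — no move.
  23: 23 XOR 13 = 26 ≥ 23 — no move.
  19: 19 XOR 13 = 30 ≥ 19 — no move.
That gives 1 winning move.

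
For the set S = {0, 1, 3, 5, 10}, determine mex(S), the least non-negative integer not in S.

2

The values 0, 1 are all present; 2 is the first non-negative integer missing from the set.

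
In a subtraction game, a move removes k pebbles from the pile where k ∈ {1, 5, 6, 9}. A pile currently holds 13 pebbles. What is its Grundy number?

1

Grundy values for subtraction set {1, 5, 6, 9}:
g(0) = mex{} = 0
g(1) = mex{0} = 1
g(2) = mex{1} = 0
g(3) = mex{0} = 1
g(4) = mex{1} = 0
g(5) = mex{0} = 1
g(6) = mex{0,1} = 2
g(7) = mex{0,1,2} = 3
g(8) = mex{0,1,3} = 2
g(9) = mex{0,1,2} = 3
g(10) = mex{0,1,3} = 2
g(11) = mex{0,1,2} = 3
g(12) = mex{1,2,3} = 0
g(13) = mex{0,2,3} = 1
So g(13) = 1.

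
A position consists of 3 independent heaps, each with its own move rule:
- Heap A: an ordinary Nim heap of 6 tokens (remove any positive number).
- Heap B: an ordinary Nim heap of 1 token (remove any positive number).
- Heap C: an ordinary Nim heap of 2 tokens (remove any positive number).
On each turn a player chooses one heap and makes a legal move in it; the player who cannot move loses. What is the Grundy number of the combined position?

5

Heap A is a plain Nim heap of size 6, so its Grundy value is 6.
Heap B is a plain Nim heap of size 1, so its Grundy value is 1.
Heap C is a plain Nim heap of size 2, so its Grundy value is 2.
The value of a disjunctive sum is the nim-sum of the parts.
Combined value = 6 XOR 1 XOR 2 = 5.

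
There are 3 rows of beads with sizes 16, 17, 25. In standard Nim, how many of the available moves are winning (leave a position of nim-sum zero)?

3

Nim-sum: 16 XOR 17 XOR 25 = 24.
The overall nim-sum is X = 24. A row of size p has a winning move iff p XOR X < p (reduce it to p XOR X).
  16: 16 XOR 24 = 8 < 16 — winning move (to 8).
  17: 17 XOR 24 = 9 < 17 — winning move (to 9).
  25: 25 XOR 24 = 1 < 25 — winning move (to 1).
That gives 3 winning moves.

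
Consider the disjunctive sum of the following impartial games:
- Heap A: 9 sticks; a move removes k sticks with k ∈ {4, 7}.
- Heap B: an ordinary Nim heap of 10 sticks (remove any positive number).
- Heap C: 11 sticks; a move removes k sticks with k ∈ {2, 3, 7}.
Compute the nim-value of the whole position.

8

Build the Grundy sequence for heap A with g(k) = mex{g(k−s) : s ∈ {4, 7}, s ≤ k}:
g(0) = mex{} = 0
g(1) = mex{} = 0
g(2) = mex{} = 0
g(3) = mex{} = 0
g(4) = mex{0} = 1
g(5) = mex{0} = 1
g(6) = mex{0} = 1
g(7) = mex{0} = 1
g(8) = mex{0,1} = 2
g(9) = mex{0,1} = 2
So g(9) = 2.
Heap B is a plain Nim heap of size 10, so its Grundy value is 10.
Build the Grundy sequence for heap C with g(k) = mex{g(k−s) : s ∈ {2, 3, 7}, s ≤ k}:
g(0) = mex{} = 0
g(1) = mex{} = 0
g(2) = mex{0} = 1
g(3) = mex{0} = 1
g(4) = mex{0,1} = 2
g(5) = mex{1} = 0
g(6) = mex{1,2} = 0
g(7) = mex{0,2} = 1
g(8) = mex{0} = 1
g(9) = mex{0,1} = 2
g(10) = mex{1} = 0
g(11) = mex{1,2} = 0
So g(11) = 0.
By the Sprague-Grundy theorem, the Grundy value of a sum of independent games is the XOR of the component values.
Combined value = 2 XOR 10 XOR 0 = 8.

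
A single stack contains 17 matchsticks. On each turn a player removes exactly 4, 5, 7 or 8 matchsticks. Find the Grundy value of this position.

1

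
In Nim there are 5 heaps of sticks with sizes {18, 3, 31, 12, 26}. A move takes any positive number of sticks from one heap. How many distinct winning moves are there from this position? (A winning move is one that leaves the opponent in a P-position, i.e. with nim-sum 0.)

3

Compute the nim-sum pairwise:
18 XOR 3 = 17
17 XOR 31 = 14
14 XOR 12 = 2
2 XOR 26 = 24
The overall nim-sum is X = 24. A heap of size p has a winning move iff p XOR X < p (reduce it to p XOR X).
  18: 18 XOR 24 = 10 < 18 — winning move (to 10).
  3: 3 XOR 24 = 27 ≥ 3 — no move.
  31: 31 XOR 24 = 7 < 31 — winning move (to 7).
  12: 12 XOR 24 = 20 ≥ 12 — no move.
  26: 26 XOR 24 = 2 < 26 — winning move (to 2).
That gives 3 winning moves.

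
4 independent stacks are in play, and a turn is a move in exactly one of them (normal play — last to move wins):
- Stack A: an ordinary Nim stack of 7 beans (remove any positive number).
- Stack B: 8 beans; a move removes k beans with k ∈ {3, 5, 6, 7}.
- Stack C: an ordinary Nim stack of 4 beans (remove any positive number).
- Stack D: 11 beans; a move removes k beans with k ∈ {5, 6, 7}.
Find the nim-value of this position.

3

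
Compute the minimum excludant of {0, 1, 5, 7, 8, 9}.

2

The values 0, 1 are all present; 2 is the first non-negative integer missing from the set.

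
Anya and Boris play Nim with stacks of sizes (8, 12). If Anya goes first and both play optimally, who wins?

Nim-sum: 8 ⊕ 12 = 4.
The nim-sum is 4 ≠ 0, so this is an N-position: the player to move can win; Anya has a winning move.

Anya wins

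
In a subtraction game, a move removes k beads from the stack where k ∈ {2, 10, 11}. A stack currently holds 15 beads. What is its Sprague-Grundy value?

1

Build the Grundy sequence with g(k) = mex{g(k−s) : s ∈ {2, 10, 11}, s ≤ k}:
k:     0  1  2  3  4  5  6  7  8  9 10 11 12 13 14 15
g(k):  0  0  1  1  0  0  1  1  0  0  1  1  2  0  3  1
So g(15) = 1.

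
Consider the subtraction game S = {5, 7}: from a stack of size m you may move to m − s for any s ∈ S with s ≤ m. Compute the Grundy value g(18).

Compute g(0), g(1), … for moves {5, 7}:
k:     0  1  2  3  4  5  6  7  8  9 10 11 12 13 14 15 16 17 18
g(k):  0  0  0  0  0  1  1  1  1  1  2  2  0  0  0  0  0  1  1
So g(18) = 1.

1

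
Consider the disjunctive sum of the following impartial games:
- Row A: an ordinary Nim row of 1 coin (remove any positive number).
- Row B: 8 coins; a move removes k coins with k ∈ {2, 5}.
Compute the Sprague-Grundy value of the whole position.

Row A is a plain Nim row of size 1, so its Grundy value is 1.
Build the Grundy sequence for row B with g(k) = mex{g(k−s) : s ∈ {2, 5}, s ≤ k}:
g(0) = mex{} = 0
g(1) = mex{} = 0
g(2) = mex{0} = 1
g(3) = mex{0} = 1
g(4) = mex{1} = 0
g(5) = mex{0,1} = 2
g(6) = mex{0} = 1
g(7) = mex{1,2} = 0
g(8) = mex{1} = 0
So g(8) = 0.
By the Sprague-Grundy theorem, the Grundy value of a sum of independent games is the XOR of the component values.
Combined value = 1 ⊕ 0 = 1.

1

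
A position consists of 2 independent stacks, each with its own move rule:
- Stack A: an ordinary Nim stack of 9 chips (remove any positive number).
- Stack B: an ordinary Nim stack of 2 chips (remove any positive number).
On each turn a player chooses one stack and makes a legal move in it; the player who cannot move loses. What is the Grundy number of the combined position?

Stack A is a plain Nim stack of size 9, so its Grundy value is 9.
Stack B is a plain Nim stack of size 2, so its Grundy value is 2.
By the Sprague-Grundy theorem, the Grundy value of a sum of independent games is the XOR of the component values.
Combined value = 9 ⊕ 2 = 11.

11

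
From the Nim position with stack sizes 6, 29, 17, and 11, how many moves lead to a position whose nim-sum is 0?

3

Compute the nim-sum pairwise:
6 ^ 29 = 27
27 ^ 17 = 10
10 ^ 11 = 1
The overall nim-sum is X = 1. A stack of size p has a winning move iff p XOR X < p (reduce it to p XOR X).
  6: 6 XOR 1 = 7 ≥ 6 — no move.
  29: 29 XOR 1 = 28 < 29 — winning move (to 28).
  17: 17 XOR 1 = 16 < 17 — winning move (to 16).
  11: 11 XOR 1 = 10 < 11 — winning move (to 10).
That gives 3 winning moves.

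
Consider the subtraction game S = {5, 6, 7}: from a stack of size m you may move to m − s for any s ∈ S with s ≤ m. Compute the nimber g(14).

Compute g(0), g(1), … for moves {5, 6, 7}:
g(0) = mex{} = 0
g(1) = mex{} = 0
g(2) = mex{} = 0
g(3) = mex{} = 0
g(4) = mex{} = 0
g(5) = mex{0} = 1
g(6) = mex{0} = 1
g(7) = mex{0} = 1
g(8) = mex{0} = 1
g(9) = mex{0} = 1
g(10) = mex{0,1} = 2
g(11) = mex{0,1} = 2
g(12) = mex{1} = 0
g(13) = mex{1} = 0
g(14) = mex{1} = 0
So g(14) = 0.

0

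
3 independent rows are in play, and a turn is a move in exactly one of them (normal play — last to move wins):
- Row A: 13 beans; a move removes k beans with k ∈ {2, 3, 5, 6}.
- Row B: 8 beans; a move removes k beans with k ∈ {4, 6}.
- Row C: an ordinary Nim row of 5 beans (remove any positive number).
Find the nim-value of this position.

5

Build the Grundy sequence for row A with g(k) = mex{g(k−s) : s ∈ {2, 3, 5, 6}, s ≤ k}:
k:     0  1  2  3  4  5  6  7  8  9 10 11 12 13
g(k):  0  0  1  1  2  2  3  3  0  0  1  1  2  2
So g(13) = 2.
Build the Grundy sequence for row B with g(k) = mex{g(k−s) : s ∈ {4, 6}, s ≤ k}:
g(0) = mex{} = 0
g(1) = mex{} = 0
g(2) = mex{} = 0
g(3) = mex{} = 0
g(4) = mex{0} = 1
g(5) = mex{0} = 1
g(6) = mex{0} = 1
g(7) = mex{0} = 1
g(8) = mex{0,1} = 2
So g(8) = 2.
Row C is a plain Nim row of size 5, so its Grundy value is 5.
The value of a disjunctive sum is the nim-sum of the parts.
Combined value = 2 ⊕ 2 ⊕ 5 = 5.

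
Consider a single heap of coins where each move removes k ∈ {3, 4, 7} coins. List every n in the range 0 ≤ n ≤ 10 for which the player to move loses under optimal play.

0, 1, 2, 10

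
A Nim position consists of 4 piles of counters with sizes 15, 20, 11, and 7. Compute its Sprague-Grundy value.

23

Write each in binary and XOR column by column:
  01111  (15)
  10100  (20)
  01011  (11)
  00111  (7)
  -----
  10111  (23)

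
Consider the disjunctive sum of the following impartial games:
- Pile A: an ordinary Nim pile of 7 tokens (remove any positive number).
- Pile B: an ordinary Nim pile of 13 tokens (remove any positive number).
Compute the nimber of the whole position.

Pile A is a plain Nim pile of size 7, so its Grundy value is 7.
Pile B is a plain Nim pile of size 13, so its Grundy value is 13.
By the Sprague-Grundy theorem, the Grundy value of a sum of independent games is the XOR of the component values.
Combined value = 7 ⊕ 13 = 10.

10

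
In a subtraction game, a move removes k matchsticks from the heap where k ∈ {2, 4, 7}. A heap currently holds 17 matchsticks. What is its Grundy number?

Compute g(0), g(1), … for moves {2, 4, 7}:
k:     0  1  2  3  4  5  6  7  8  9 10 11 12 13 14 15 16 17
g(k):  0  0  1  1  2  2  0  3  1  0  2  1  0  2  1  0  2  1
So g(17) = 1.

1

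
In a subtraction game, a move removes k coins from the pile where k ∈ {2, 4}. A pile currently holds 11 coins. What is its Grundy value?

Grundy values for subtraction set {2, 4}:
k:     0  1  2  3  4  5  6  7  8  9 10 11
g(k):  0  0  1  1  2  2  0  0  1  1  2  2
So g(11) = 2.

2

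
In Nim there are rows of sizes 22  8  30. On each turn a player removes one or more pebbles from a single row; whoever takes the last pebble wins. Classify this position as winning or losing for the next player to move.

Losing position

Compute the nim-sum pairwise:
22 ^ 8 = 30
30 ^ 30 = 0
The nim-sum is 0, so this is a P-position: the player to move is in a losing position under optimal play.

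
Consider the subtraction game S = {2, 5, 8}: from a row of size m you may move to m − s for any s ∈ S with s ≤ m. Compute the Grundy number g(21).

Build the Grundy sequence with g(k) = mex{g(k−s) : s ∈ {2, 5, 8}, s ≤ k}:
k:     0  1  2  3  4  5  6  7  8  9 10 11 12 13 14 15 16 17 18 19 20 21
g(k):  0  0  1  1  0  2  1  0  2  1  0  0  1  1  0  2  1  0  2  1  0  0
So g(21) = 0.

0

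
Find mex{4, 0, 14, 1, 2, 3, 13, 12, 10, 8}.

The values 0, 1, 2, 3, 4 are all present; 5 is the first non-negative integer missing from the set.

5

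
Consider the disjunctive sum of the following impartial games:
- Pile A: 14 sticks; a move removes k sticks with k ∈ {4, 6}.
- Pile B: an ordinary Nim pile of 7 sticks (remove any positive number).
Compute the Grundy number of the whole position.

Grundy values for pile A (subtraction set {4, 6}):
g(0) = mex{} = 0
g(1) = mex{} = 0
g(2) = mex{} = 0
g(3) = mex{} = 0
g(4) = mex{0} = 1
g(5) = mex{0} = 1
g(6) = mex{0} = 1
g(7) = mex{0} = 1
g(8) = mex{0,1} = 2
g(9) = mex{0,1} = 2
g(10) = mex{1} = 0
g(11) = mex{1} = 0
g(12) = mex{1,2} = 0
g(13) = mex{1,2} = 0
g(14) = mex{0,2} = 1
So g(14) = 1.
Pile B is a plain Nim pile of size 7, so its Grundy value is 7.
The value of a disjunctive sum is the nim-sum of the parts.
Combined value = 1 XOR 7 = 6.

6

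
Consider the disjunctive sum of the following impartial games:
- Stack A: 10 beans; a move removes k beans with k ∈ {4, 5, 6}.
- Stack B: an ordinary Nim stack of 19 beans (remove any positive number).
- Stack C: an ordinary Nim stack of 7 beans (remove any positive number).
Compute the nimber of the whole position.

For stack A, compute g(0), g(1), … with moves {4, 5, 6}:
g(0) = mex{} = 0
g(1) = mex{} = 0
g(2) = mex{} = 0
g(3) = mex{} = 0
g(4) = mex{0} = 1
g(5) = mex{0} = 1
g(6) = mex{0} = 1
g(7) = mex{0} = 1
g(8) = mex{0,1} = 2
g(9) = mex{0,1} = 2
g(10) = mex{1} = 0
So g(10) = 0.
Stack B is a plain Nim stack of size 19, so its Grundy value is 19.
Stack C is a plain Nim stack of size 7, so its Grundy value is 7.
The value of a disjunctive sum is the nim-sum of the parts.
Combined value = 0 XOR 19 XOR 7 = 20.

20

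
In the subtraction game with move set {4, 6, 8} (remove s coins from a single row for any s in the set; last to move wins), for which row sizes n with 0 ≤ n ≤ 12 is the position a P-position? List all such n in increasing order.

0, 1, 2, 3, 12

Grundy values for subtraction set {4, 6, 8}:
g(0) = mex{} = 0
g(1) = mex{} = 0
g(2) = mex{} = 0
g(3) = mex{} = 0
g(4) = mex{0} = 1
g(5) = mex{0} = 1
g(6) = mex{0} = 1
g(7) = mex{0} = 1
g(8) = mex{0,1} = 2
g(9) = mex{0,1} = 2
g(10) = mex{0,1} = 2
g(11) = mex{0,1} = 2
g(12) = mex{1,2} = 0
The P-positions (g = 0) in 0..12 are 0, 1, 2, 3, 12.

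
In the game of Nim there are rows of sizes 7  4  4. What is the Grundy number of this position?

Nim-sum: 7 ⊕ 4 ⊕ 4 = 7.

7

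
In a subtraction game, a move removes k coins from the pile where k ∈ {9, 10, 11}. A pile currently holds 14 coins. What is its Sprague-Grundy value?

Grundy values for subtraction set {9, 10, 11}:
g(0) = mex{} = 0
g(1) = mex{} = 0
g(2) = mex{} = 0
g(3) = mex{} = 0
g(4) = mex{} = 0
g(5) = mex{} = 0
g(6) = mex{} = 0
g(7) = mex{} = 0
g(8) = mex{} = 0
g(9) = mex{0} = 1
g(10) = mex{0} = 1
g(11) = mex{0} = 1
g(12) = mex{0} = 1
g(13) = mex{0} = 1
g(14) = mex{0} = 1
So g(14) = 1.

1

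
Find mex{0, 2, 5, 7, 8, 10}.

1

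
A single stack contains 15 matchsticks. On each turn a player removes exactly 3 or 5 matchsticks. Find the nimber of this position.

2

Build the Grundy sequence with g(k) = mex{g(k−s) : s ∈ {3, 5}, s ≤ k}:
k:     0  1  2  3  4  5  6  7  8  9 10 11 12 13 14 15
g(k):  0  0  0  1  1  1  2  2  0  0  0  1  1  1  2  2
So g(15) = 2.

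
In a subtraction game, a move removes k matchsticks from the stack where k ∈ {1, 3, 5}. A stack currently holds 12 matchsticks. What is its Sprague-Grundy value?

0

Build the Grundy sequence with g(k) = mex{g(k−s) : s ∈ {1, 3, 5}, s ≤ k}:
g(0) = mex{} = 0
g(1) = mex{0} = 1
g(2) = mex{1} = 0
g(3) = mex{0} = 1
g(4) = mex{1} = 0
g(5) = mex{0} = 1
g(6) = mex{1} = 0
g(7) = mex{0} = 1
g(8) = mex{1} = 0
g(9) = mex{0} = 1
g(10) = mex{1} = 0
g(11) = mex{0} = 1
g(12) = mex{1} = 0
So g(12) = 0.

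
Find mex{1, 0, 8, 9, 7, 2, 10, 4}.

3

The values 0, 1, 2 are all present; 3 is the first non-negative integer missing from the set.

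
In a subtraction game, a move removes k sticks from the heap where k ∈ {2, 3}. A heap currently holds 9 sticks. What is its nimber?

Build the Grundy sequence with g(k) = mex{g(k−s) : s ∈ {2, 3}, s ≤ k}:
g(0) = mex{} = 0
g(1) = mex{} = 0
g(2) = mex{0} = 1
g(3) = mex{0} = 1
g(4) = mex{0,1} = 2
g(5) = mex{1} = 0
g(6) = mex{1,2} = 0
g(7) = mex{0,2} = 1
g(8) = mex{0} = 1
g(9) = mex{0,1} = 2
So g(9) = 2.

2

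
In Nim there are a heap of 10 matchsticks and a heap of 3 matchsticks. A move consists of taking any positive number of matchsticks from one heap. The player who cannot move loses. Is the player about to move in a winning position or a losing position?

Compute the nim-sum pairwise:
10 XOR 3 = 9
The nim-sum is 9 ≠ 0, so this is an N-position: the player to move can win.

Winning position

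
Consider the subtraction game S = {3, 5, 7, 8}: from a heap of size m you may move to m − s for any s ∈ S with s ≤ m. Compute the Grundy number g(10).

3

Build the Grundy sequence with g(k) = mex{g(k−s) : s ∈ {3, 5, 7, 8}, s ≤ k}:
g(0) = mex{} = 0
g(1) = mex{} = 0
g(2) = mex{} = 0
g(3) = mex{0} = 1
g(4) = mex{0} = 1
g(5) = mex{0} = 1
g(6) = mex{0,1} = 2
g(7) = mex{0,1} = 2
g(8) = mex{0,1} = 2
g(9) = mex{0,1,2} = 3
g(10) = mex{0,1,2} = 3
So g(10) = 3.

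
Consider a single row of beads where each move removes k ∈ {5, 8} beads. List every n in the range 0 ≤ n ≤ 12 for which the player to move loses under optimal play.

Grundy values for subtraction set {5, 8}:
k:     0  1  2  3  4  5  6  7  8  9 10 11 12
g(k):  0  0  0  0  0  1  1  1  1  1  2  2  2
The P-positions (g = 0) in 0..12 are 0, 1, 2, 3, 4.

0, 1, 2, 3, 4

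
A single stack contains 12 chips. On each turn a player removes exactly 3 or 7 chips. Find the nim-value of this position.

Compute g(0), g(1), … for moves {3, 7}:
k:     0  1  2  3  4  5  6  7  8  9 10 11 12
g(k):  0  0  0  1  1  1  0  2  2  1  0  0  0
So g(12) = 0.

0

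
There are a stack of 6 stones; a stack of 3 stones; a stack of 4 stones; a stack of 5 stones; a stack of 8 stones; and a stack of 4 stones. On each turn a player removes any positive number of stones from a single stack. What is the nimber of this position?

In binary:
  0110  (6)
  0011  (3)
  0100  (4)
  0101  (5)
  1000  (8)
  0100  (4)
  ----
  1000  (8)

8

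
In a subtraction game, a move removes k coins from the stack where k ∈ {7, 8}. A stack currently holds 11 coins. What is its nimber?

1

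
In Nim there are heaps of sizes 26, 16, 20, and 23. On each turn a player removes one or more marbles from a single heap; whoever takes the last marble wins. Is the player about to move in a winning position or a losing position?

Winning position

In binary:
  11010  (26)
  10000  (16)
  10100  (20)
  10111  (23)
  -----
  01001  (9)
The nim-sum is 9 ≠ 0, so this is an N-position: the player to move can win.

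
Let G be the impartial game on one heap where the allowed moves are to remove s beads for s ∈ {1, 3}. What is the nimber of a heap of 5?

1

Build the Grundy sequence with g(k) = mex{g(k−s) : s ∈ {1, 3}, s ≤ k}:
g(0) = mex{} = 0
g(1) = mex{0} = 1
g(2) = mex{1} = 0
g(3) = mex{0} = 1
g(4) = mex{1} = 0
g(5) = mex{0} = 1
So g(5) = 1.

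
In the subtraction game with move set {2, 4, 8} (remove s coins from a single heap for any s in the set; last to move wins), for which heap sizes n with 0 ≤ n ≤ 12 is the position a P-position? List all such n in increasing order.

Build the Grundy sequence with g(k) = mex{g(k−s) : s ∈ {2, 4, 8}, s ≤ k}:
g(0) = mex{} = 0
g(1) = mex{} = 0
g(2) = mex{0} = 1
g(3) = mex{0} = 1
g(4) = mex{0,1} = 2
g(5) = mex{0,1} = 2
g(6) = mex{1,2} = 0
g(7) = mex{1,2} = 0
g(8) = mex{0,2} = 1
g(9) = mex{0,2} = 1
g(10) = mex{0,1} = 2
g(11) = mex{0,1} = 2
g(12) = mex{1,2} = 0
The P-positions (g = 0) in 0..12 are 0, 1, 6, 7, 12.

0, 1, 6, 7, 12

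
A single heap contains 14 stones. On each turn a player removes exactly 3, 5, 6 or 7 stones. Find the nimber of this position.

Build the Grundy sequence with g(k) = mex{g(k−s) : s ∈ {3, 5, 6, 7}, s ≤ k}:
g(0) = mex{} = 0
g(1) = mex{} = 0
g(2) = mex{} = 0
g(3) = mex{0} = 1
g(4) = mex{0} = 1
g(5) = mex{0} = 1
g(6) = mex{0,1} = 2
g(7) = mex{0,1} = 2
g(8) = mex{0,1} = 2
g(9) = mex{0,1,2} = 3
g(10) = mex{1,2} = 0
g(11) = mex{1,2} = 0
g(12) = mex{1,2,3} = 0
g(13) = mex{0,2} = 1
g(14) = mex{0,2,3} = 1
So g(14) = 1.

1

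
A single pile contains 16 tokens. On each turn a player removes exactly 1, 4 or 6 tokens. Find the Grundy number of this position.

1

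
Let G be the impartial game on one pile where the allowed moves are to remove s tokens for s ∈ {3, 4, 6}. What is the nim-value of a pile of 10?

0

Compute g(0), g(1), … for moves {3, 4, 6}:
k:     0  1  2  3  4  5  6  7  8  9 10
g(k):  0  0  0  1  1  1  2  2  2  0  0
So g(10) = 0.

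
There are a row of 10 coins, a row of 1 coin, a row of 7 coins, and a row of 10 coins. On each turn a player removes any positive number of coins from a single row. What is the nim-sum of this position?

6

Write each in binary and XOR column by column:
  1010  (10)
  0001  (1)
  0111  (7)
  1010  (10)
  ----
  0110  (6)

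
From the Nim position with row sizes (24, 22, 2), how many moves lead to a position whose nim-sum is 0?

1

Nim-sum: 24 XOR 22 XOR 2 = 12.
The overall nim-sum is X = 12. A row of size p has a winning move iff p XOR X < p (reduce it to p XOR X).
  24: 24 XOR 12 = 20 < 24 — winning move (to 20).
  22: 22 XOR 12 = 26 ≥ 22 — no move.
  2: 2 XOR 12 = 14 ≥ 2 — no move.
That gives 1 winning move.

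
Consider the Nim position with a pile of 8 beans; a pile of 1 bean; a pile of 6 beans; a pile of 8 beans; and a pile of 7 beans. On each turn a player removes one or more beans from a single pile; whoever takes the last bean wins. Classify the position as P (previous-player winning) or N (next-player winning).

P-position

Compute the nim-sum pairwise:
8 ^ 1 = 9
9 ^ 6 = 15
15 ^ 8 = 7
7 ^ 7 = 0
The nim-sum is 0, so this is a P-position: the player to move is in a losing position under optimal play.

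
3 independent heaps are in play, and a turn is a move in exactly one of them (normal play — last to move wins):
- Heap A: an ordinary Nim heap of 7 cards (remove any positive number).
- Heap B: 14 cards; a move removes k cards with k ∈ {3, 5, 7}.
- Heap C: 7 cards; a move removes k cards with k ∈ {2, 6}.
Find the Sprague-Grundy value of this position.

Heap A is a plain Nim heap of size 7, so its Grundy value is 7.
Grundy values for heap B (subtraction set {3, 5, 7}):
k:     0  1  2  3  4  5  6  7  8  9 10 11 12 13 14
g(k):  0  0  0  1  1  1  2  2  2  3  0  0  0  1  1
So g(14) = 1.
Grundy values for heap C (subtraction set {2, 6}):
g(0) = mex{} = 0
g(1) = mex{} = 0
g(2) = mex{0} = 1
g(3) = mex{0} = 1
g(4) = mex{1} = 0
g(5) = mex{1} = 0
g(6) = mex{0} = 1
g(7) = mex{0} = 1
So g(7) = 1.
By the Sprague-Grundy theorem, the Grundy value of a sum of independent games is the XOR of the component values.
Combined value = 7 ⊕ 1 ⊕ 1 = 7.

7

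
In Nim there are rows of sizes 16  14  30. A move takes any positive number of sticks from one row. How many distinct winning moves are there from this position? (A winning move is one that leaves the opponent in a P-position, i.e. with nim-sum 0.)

0

Compute the nim-sum pairwise:
16 ⊕ 14 = 30
30 ⊕ 30 = 0
The nim-sum is already 0, so every move leaves a nonzero nim-sum — there are no winning moves.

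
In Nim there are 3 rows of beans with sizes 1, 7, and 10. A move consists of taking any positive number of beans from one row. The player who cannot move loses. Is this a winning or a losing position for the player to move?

Winning position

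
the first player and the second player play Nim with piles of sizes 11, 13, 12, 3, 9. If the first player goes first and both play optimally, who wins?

Bitwise XOR of the heap sizes:
  1011  (11)
  1101  (13)
  1100  (12)
  0011  (3)
  1001  (9)
  ----
  0000  (0)
The nim-sum is 0, so this is a P-position: the player to move is in a losing position under optimal play; the first player is about to move from it and so loses — the second player wins.

the second player wins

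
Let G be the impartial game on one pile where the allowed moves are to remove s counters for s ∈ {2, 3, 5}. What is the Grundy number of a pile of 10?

1

Build the Grundy sequence with g(k) = mex{g(k−s) : s ∈ {2, 3, 5}, s ≤ k}:
g(0) = mex{} = 0
g(1) = mex{} = 0
g(2) = mex{0} = 1
g(3) = mex{0} = 1
g(4) = mex{0,1} = 2
g(5) = mex{0,1} = 2
g(6) = mex{0,1,2} = 3
g(7) = mex{1,2} = 0
g(8) = mex{1,2,3} = 0
g(9) = mex{0,2,3} = 1
g(10) = mex{0,2} = 1
So g(10) = 1.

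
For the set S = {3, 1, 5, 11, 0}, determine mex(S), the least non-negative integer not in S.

The values 0, 1 are all present; 2 is the first non-negative integer missing from the set.

2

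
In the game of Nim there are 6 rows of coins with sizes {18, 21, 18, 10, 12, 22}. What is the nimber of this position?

5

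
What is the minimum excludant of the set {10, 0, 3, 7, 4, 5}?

1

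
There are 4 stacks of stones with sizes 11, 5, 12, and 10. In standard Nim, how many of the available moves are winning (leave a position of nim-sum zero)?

3

Nim-sum: 11 ⊕ 5 ⊕ 12 ⊕ 10 = 8.
The overall nim-sum is X = 8. A stack of size p has a winning move iff p XOR X < p (reduce it to p XOR X).
  11: 11 XOR 8 = 3 < 11 — winning move (to 3).
  5: 5 XOR 8 = 13 ≥ 5 — no move.
  12: 12 XOR 8 = 4 < 12 — winning move (to 4).
  10: 10 XOR 8 = 2 < 10 — winning move (to 2).
That gives 3 winning moves.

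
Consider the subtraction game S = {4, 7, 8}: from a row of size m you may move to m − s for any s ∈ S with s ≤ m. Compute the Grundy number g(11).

Build the Grundy sequence with g(k) = mex{g(k−s) : s ∈ {4, 7, 8}, s ≤ k}:
g(0) = mex{} = 0
g(1) = mex{} = 0
g(2) = mex{} = 0
g(3) = mex{} = 0
g(4) = mex{0} = 1
g(5) = mex{0} = 1
g(6) = mex{0} = 1
g(7) = mex{0} = 1
g(8) = mex{0,1} = 2
g(9) = mex{0,1} = 2
g(10) = mex{0,1} = 2
g(11) = mex{0,1} = 2
So g(11) = 2.

2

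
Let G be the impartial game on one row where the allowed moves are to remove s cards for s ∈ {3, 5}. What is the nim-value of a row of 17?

0

Grundy values for subtraction set {3, 5}:
k:     0  1  2  3  4  5  6  7  8  9 10 11 12 13 14 15 16 17
g(k):  0  0  0  1  1  1  2  2  0  0  0  1  1  1  2  2  0  0
So g(17) = 0.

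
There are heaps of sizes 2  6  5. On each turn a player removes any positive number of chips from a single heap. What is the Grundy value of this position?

1

Compute the nim-sum pairwise:
2 ⊕ 6 = 4
4 ⊕ 5 = 1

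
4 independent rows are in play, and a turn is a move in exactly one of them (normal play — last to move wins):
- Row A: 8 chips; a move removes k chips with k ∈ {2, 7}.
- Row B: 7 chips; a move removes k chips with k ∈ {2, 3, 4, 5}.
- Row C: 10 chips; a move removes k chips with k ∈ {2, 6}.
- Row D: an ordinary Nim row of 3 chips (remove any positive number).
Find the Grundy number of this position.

For row A, compute g(0), g(1), … with moves {2, 7}:
g(0) = mex{} = 0
g(1) = mex{} = 0
g(2) = mex{0} = 1
g(3) = mex{0} = 1
g(4) = mex{1} = 0
g(5) = mex{1} = 0
g(6) = mex{0} = 1
g(7) = mex{0} = 1
g(8) = mex{0,1} = 2
So g(8) = 2.
Build the Grundy sequence for row B with g(k) = mex{g(k−s) : s ∈ {2, 3, 4, 5}, s ≤ k}:
k:     0  1  2  3  4  5  6  7
g(k):  0  0  1  1  2  2  3  0
So g(7) = 0.
Build the Grundy sequence for row C with g(k) = mex{g(k−s) : s ∈ {2, 6}, s ≤ k}:
k:     0  1  2  3  4  5  6  7  8  9 10
g(k):  0  0  1  1  0  0  1  1  0  0  1
So g(10) = 1.
Row D is a plain Nim row of size 3, so its Grundy value is 3.
The value of a disjunctive sum is the nim-sum of the parts.
Combined value = 2 XOR 0 XOR 1 XOR 3 = 0.

0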